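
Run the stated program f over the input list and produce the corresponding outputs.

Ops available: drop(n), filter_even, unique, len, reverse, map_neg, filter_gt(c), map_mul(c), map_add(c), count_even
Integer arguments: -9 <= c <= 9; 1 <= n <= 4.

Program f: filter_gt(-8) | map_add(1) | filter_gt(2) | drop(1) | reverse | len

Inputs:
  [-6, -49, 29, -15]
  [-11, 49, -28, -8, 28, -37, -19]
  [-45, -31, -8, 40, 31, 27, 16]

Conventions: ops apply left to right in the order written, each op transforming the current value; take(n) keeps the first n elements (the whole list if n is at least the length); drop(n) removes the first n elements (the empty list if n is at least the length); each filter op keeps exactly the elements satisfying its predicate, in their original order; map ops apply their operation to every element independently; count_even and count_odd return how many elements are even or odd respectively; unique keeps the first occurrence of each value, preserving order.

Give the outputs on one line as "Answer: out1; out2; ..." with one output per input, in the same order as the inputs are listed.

Execution, op by op:
  [-6, -49, 29, -15] -> [-6, 29] -> [-5, 30] -> [30] -> [] -> [] -> 0
  [-11, 49, -28, -8, 28, -37, -19] -> [49, 28] -> [50, 29] -> [50, 29] -> [29] -> [29] -> 1
  [-45, -31, -8, 40, 31, 27, 16] -> [40, 31, 27, 16] -> [41, 32, 28, 17] -> [41, 32, 28, 17] -> [32, 28, 17] -> [17, 28, 32] -> 3

0; 1; 3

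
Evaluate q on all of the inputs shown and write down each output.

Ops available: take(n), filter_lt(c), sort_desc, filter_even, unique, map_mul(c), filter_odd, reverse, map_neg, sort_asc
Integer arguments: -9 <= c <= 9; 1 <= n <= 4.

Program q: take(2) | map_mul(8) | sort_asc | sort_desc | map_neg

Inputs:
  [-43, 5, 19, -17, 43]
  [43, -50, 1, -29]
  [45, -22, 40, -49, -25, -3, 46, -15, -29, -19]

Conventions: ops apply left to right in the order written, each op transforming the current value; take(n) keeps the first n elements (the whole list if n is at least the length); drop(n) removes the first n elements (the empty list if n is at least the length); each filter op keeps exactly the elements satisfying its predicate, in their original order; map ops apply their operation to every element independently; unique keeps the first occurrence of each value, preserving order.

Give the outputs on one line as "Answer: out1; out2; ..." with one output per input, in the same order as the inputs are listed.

Execution, op by op:
  [-43, 5, 19, -17, 43] -> [-43, 5] -> [-344, 40] -> [-344, 40] -> [40, -344] -> [-40, 344]
  [43, -50, 1, -29] -> [43, -50] -> [344, -400] -> [-400, 344] -> [344, -400] -> [-344, 400]
  [45, -22, 40, -49, -25, -3, 46, -15, -29, -19] -> [45, -22] -> [360, -176] -> [-176, 360] -> [360, -176] -> [-360, 176]

[-40, 344]; [-344, 400]; [-360, 176]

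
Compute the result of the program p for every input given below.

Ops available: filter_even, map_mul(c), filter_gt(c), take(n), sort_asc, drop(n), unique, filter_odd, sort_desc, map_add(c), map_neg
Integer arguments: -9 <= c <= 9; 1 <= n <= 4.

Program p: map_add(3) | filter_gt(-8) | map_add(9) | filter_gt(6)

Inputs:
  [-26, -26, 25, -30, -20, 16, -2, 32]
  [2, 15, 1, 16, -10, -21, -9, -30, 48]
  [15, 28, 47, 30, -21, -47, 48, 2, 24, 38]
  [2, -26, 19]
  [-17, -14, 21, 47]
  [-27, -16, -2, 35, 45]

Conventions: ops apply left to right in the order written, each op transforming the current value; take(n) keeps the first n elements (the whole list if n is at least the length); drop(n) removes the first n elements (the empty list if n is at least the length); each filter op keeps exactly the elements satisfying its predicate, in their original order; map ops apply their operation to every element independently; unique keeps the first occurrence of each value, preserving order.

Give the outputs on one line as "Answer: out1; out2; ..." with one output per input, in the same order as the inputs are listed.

[37, 28, 10, 44]; [14, 27, 13, 28, 60]; [27, 40, 59, 42, 60, 14, 36, 50]; [14, 31]; [33, 59]; [10, 47, 57]

Execution, op by op:
  [-26, -26, 25, -30, -20, 16, -2, 32] -> [-23, -23, 28, -27, -17, 19, 1, 35] -> [28, 19, 1, 35] -> [37, 28, 10, 44] -> [37, 28, 10, 44]
  [2, 15, 1, 16, -10, -21, -9, -30, 48] -> [5, 18, 4, 19, -7, -18, -6, -27, 51] -> [5, 18, 4, 19, -7, -6, 51] -> [14, 27, 13, 28, 2, 3, 60] -> [14, 27, 13, 28, 60]
  [15, 28, 47, 30, -21, -47, 48, 2, 24, 38] -> [18, 31, 50, 33, -18, -44, 51, 5, 27, 41] -> [18, 31, 50, 33, 51, 5, 27, 41] -> [27, 40, 59, 42, 60, 14, 36, 50] -> [27, 40, 59, 42, 60, 14, 36, 50]
  [2, -26, 19] -> [5, -23, 22] -> [5, 22] -> [14, 31] -> [14, 31]
  [-17, -14, 21, 47] -> [-14, -11, 24, 50] -> [24, 50] -> [33, 59] -> [33, 59]
  [-27, -16, -2, 35, 45] -> [-24, -13, 1, 38, 48] -> [1, 38, 48] -> [10, 47, 57] -> [10, 47, 57]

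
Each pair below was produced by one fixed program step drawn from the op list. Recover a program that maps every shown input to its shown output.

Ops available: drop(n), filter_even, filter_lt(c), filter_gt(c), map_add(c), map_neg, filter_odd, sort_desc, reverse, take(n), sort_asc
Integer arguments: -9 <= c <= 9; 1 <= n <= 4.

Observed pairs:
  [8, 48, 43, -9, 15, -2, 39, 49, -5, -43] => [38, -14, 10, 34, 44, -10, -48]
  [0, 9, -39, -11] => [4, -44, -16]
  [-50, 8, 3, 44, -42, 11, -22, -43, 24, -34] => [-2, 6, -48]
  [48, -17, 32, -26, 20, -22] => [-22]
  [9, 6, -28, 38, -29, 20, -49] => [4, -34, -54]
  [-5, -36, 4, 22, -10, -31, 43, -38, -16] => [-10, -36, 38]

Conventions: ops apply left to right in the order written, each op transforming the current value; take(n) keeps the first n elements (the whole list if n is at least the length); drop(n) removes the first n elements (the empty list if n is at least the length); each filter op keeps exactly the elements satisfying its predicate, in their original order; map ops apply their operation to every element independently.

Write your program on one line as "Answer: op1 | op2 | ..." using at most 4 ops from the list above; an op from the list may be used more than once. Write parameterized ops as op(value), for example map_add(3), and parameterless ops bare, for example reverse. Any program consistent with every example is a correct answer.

reverse | map_add(-5) | filter_even | reverse

Check, running the answer program on each example:
  [8, 48, 43, -9, 15, -2, 39, 49, -5, -43] -> [-43, -5, 49, 39, -2, 15, -9, 43, 48, 8] -> [-48, -10, 44, 34, -7, 10, -14, 38, 43, 3] -> [-48, -10, 44, 34, 10, -14, 38] -> [38, -14, 10, 34, 44, -10, -48]
  [0, 9, -39, -11] -> [-11, -39, 9, 0] -> [-16, -44, 4, -5] -> [-16, -44, 4] -> [4, -44, -16]
  [-50, 8, 3, 44, -42, 11, -22, -43, 24, -34] -> [-34, 24, -43, -22, 11, -42, 44, 3, 8, -50] -> [-39, 19, -48, -27, 6, -47, 39, -2, 3, -55] -> [-48, 6, -2] -> [-2, 6, -48]
  [48, -17, 32, -26, 20, -22] -> [-22, 20, -26, 32, -17, 48] -> [-27, 15, -31, 27, -22, 43] -> [-22] -> [-22]
  [9, 6, -28, 38, -29, 20, -49] -> [-49, 20, -29, 38, -28, 6, 9] -> [-54, 15, -34, 33, -33, 1, 4] -> [-54, -34, 4] -> [4, -34, -54]
  [-5, -36, 4, 22, -10, -31, 43, -38, -16] -> [-16, -38, 43, -31, -10, 22, 4, -36, -5] -> [-21, -43, 38, -36, -15, 17, -1, -41, -10] -> [38, -36, -10] -> [-10, -36, 38]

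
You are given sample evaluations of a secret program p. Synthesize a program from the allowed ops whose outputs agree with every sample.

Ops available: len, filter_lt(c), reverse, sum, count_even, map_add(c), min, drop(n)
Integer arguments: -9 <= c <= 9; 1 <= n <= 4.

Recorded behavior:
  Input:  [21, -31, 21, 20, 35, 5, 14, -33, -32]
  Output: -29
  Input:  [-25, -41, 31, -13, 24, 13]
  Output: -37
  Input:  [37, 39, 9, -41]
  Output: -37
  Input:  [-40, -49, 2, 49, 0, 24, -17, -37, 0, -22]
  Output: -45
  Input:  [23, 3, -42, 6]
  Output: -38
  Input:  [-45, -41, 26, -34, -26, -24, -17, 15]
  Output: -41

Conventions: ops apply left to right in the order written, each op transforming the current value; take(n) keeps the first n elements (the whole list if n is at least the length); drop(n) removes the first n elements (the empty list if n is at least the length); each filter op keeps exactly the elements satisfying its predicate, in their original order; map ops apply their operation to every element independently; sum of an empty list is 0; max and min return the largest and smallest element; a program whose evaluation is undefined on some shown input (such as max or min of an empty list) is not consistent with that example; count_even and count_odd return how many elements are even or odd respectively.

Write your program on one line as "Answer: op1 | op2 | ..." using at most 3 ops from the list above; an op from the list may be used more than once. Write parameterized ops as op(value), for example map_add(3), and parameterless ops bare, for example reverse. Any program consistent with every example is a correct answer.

map_add(5) | map_add(-1) | min

Check, running the answer program on each example:
  [21, -31, 21, 20, 35, 5, 14, -33, -32] -> [26, -26, 26, 25, 40, 10, 19, -28, -27] -> [25, -27, 25, 24, 39, 9, 18, -29, -28] -> -29
  [-25, -41, 31, -13, 24, 13] -> [-20, -36, 36, -8, 29, 18] -> [-21, -37, 35, -9, 28, 17] -> -37
  [37, 39, 9, -41] -> [42, 44, 14, -36] -> [41, 43, 13, -37] -> -37
  [-40, -49, 2, 49, 0, 24, -17, -37, 0, -22] -> [-35, -44, 7, 54, 5, 29, -12, -32, 5, -17] -> [-36, -45, 6, 53, 4, 28, -13, -33, 4, -18] -> -45
  [23, 3, -42, 6] -> [28, 8, -37, 11] -> [27, 7, -38, 10] -> -38
  [-45, -41, 26, -34, -26, -24, -17, 15] -> [-40, -36, 31, -29, -21, -19, -12, 20] -> [-41, -37, 30, -30, -22, -20, -13, 19] -> -41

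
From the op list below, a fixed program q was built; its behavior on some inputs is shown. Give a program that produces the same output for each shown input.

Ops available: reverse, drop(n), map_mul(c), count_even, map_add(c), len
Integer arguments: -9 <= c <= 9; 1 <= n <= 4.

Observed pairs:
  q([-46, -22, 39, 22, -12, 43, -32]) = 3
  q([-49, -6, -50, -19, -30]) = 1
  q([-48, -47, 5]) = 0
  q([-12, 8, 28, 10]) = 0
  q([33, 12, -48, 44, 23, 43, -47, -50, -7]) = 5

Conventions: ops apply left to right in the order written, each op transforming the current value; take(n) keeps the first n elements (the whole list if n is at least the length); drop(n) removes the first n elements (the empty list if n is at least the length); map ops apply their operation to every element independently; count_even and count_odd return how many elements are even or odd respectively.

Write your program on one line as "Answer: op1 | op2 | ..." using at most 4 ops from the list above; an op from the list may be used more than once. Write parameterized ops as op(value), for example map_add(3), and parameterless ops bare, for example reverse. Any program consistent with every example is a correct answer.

map_mul(-2) | drop(4) | reverse | len

Check, running the answer program on each example:
  [-46, -22, 39, 22, -12, 43, -32] -> [92, 44, -78, -44, 24, -86, 64] -> [24, -86, 64] -> [64, -86, 24] -> 3
  [-49, -6, -50, -19, -30] -> [98, 12, 100, 38, 60] -> [60] -> [60] -> 1
  [-48, -47, 5] -> [96, 94, -10] -> [] -> [] -> 0
  [-12, 8, 28, 10] -> [24, -16, -56, -20] -> [] -> [] -> 0
  [33, 12, -48, 44, 23, 43, -47, -50, -7] -> [-66, -24, 96, -88, -46, -86, 94, 100, 14] -> [-46, -86, 94, 100, 14] -> [14, 100, 94, -86, -46] -> 5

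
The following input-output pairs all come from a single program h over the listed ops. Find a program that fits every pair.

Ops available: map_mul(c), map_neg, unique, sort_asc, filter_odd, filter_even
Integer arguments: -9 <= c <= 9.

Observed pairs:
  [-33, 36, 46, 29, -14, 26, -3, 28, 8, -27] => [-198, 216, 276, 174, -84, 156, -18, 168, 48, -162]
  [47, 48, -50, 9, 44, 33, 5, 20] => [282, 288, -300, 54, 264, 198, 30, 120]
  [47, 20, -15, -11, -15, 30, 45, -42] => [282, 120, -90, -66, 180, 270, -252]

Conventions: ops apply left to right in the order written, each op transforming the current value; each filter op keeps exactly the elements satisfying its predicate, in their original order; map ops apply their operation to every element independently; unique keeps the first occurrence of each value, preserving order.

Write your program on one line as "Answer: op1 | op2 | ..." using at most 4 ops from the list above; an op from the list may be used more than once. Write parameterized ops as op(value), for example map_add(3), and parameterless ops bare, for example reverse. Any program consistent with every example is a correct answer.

map_mul(-6) | map_neg | unique

Check, running the answer program on each example:
  [-33, 36, 46, 29, -14, 26, -3, 28, 8, -27] -> [198, -216, -276, -174, 84, -156, 18, -168, -48, 162] -> [-198, 216, 276, 174, -84, 156, -18, 168, 48, -162] -> [-198, 216, 276, 174, -84, 156, -18, 168, 48, -162]
  [47, 48, -50, 9, 44, 33, 5, 20] -> [-282, -288, 300, -54, -264, -198, -30, -120] -> [282, 288, -300, 54, 264, 198, 30, 120] -> [282, 288, -300, 54, 264, 198, 30, 120]
  [47, 20, -15, -11, -15, 30, 45, -42] -> [-282, -120, 90, 66, 90, -180, -270, 252] -> [282, 120, -90, -66, -90, 180, 270, -252] -> [282, 120, -90, -66, 180, 270, -252]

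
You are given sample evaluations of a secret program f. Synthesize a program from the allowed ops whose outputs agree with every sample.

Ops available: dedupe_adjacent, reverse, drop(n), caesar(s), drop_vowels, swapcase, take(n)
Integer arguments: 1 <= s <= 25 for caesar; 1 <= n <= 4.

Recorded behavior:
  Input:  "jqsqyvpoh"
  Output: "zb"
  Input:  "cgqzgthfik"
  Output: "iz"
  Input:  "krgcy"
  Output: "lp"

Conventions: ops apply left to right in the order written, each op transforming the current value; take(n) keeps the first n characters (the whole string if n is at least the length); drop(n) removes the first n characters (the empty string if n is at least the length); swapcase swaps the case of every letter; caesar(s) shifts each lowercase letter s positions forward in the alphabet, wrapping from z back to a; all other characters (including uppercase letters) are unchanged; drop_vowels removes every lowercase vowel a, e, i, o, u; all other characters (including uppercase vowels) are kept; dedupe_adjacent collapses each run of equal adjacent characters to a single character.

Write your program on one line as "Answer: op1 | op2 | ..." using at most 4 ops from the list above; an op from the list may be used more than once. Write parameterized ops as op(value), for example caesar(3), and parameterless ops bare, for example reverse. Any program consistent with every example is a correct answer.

take(4) | reverse | take(2) | caesar(9)

Check, running the answer program on each example:
  "jqsqyvpoh" -> "jqsq" -> "qsqj" -> "qs" -> "zb"
  "cgqzgthfik" -> "cgqz" -> "zqgc" -> "zq" -> "iz"
  "krgcy" -> "krgc" -> "cgrk" -> "cg" -> "lp"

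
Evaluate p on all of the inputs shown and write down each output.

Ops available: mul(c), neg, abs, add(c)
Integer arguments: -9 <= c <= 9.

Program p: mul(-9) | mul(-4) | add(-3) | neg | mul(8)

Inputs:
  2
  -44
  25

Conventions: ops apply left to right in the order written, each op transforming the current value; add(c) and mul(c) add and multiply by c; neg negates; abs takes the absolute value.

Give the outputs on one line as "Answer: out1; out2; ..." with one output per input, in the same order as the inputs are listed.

Execution, op by op:
  2 -> -18 -> 72 -> 69 -> -69 -> -552
  -44 -> 396 -> -1584 -> -1587 -> 1587 -> 12696
  25 -> -225 -> 900 -> 897 -> -897 -> -7176

-552; 12696; -7176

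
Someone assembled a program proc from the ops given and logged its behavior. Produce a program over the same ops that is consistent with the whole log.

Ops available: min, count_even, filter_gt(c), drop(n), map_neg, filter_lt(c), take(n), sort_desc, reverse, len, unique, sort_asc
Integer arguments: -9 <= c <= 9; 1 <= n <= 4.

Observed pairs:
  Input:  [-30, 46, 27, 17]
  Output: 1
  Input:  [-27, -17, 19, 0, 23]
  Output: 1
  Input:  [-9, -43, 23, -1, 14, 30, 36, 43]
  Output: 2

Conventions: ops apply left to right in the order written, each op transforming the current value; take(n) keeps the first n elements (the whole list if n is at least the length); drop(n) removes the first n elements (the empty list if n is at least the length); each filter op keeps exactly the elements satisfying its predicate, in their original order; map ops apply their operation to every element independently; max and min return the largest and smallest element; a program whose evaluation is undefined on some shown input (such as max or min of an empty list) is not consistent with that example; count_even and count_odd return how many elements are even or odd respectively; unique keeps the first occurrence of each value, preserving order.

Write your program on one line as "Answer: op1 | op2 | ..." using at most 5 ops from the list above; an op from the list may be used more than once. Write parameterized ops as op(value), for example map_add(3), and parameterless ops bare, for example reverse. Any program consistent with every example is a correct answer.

filter_gt(-4) | sort_desc | take(3) | count_even

Check, running the answer program on each example:
  [-30, 46, 27, 17] -> [46, 27, 17] -> [46, 27, 17] -> [46, 27, 17] -> 1
  [-27, -17, 19, 0, 23] -> [19, 0, 23] -> [23, 19, 0] -> [23, 19, 0] -> 1
  [-9, -43, 23, -1, 14, 30, 36, 43] -> [23, -1, 14, 30, 36, 43] -> [43, 36, 30, 23, 14, -1] -> [43, 36, 30] -> 2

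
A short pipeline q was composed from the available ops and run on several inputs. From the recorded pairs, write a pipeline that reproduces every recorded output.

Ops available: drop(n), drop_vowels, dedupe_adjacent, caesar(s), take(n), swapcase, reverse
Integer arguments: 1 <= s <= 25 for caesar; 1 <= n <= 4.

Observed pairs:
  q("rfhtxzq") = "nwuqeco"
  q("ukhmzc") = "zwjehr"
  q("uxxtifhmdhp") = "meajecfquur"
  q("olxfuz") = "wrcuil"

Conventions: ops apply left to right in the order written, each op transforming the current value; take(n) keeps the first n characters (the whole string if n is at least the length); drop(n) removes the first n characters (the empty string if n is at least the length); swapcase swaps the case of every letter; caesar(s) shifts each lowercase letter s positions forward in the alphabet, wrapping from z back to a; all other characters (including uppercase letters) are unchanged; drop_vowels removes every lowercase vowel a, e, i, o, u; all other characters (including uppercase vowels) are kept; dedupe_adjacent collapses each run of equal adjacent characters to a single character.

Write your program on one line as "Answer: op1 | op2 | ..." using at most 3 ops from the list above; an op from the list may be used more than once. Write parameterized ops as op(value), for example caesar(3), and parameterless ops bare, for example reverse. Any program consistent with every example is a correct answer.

caesar(23) | reverse

Check, running the answer program on each example:
  "rfhtxzq" -> "ocequwn" -> "nwuqeco"
  "ukhmzc" -> "rhejwz" -> "zwjehr"
  "uxxtifhmdhp" -> "ruuqfcejaem" -> "meajecfquur"
  "olxfuz" -> "liucrw" -> "wrcuil"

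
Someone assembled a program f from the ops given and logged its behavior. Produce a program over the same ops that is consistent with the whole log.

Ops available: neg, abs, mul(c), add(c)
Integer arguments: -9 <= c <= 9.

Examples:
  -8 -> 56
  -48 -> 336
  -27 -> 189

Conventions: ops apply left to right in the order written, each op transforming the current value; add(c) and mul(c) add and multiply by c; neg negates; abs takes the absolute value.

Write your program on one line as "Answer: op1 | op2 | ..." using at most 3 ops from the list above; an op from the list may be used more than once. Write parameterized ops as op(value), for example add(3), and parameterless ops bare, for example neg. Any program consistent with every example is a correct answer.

neg | mul(-7) | abs

Check, running the answer program on each example:
  -8 -> 8 -> -56 -> 56
  -48 -> 48 -> -336 -> 336
  -27 -> 27 -> -189 -> 189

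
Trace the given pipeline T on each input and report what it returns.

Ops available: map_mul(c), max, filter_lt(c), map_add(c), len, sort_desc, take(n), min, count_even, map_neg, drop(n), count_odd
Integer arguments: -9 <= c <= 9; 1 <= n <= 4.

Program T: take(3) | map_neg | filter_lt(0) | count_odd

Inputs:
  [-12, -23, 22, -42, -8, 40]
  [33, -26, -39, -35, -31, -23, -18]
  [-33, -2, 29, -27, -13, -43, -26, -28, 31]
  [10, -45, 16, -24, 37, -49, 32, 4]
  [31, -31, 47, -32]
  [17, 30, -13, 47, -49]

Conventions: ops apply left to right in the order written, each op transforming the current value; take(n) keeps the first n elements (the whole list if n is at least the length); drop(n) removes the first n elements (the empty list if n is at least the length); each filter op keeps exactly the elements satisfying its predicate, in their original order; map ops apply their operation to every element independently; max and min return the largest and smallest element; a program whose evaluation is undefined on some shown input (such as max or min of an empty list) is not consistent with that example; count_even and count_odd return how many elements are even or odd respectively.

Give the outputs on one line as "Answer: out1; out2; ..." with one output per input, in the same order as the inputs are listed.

0; 1; 1; 0; 2; 1

Execution, op by op:
  [-12, -23, 22, -42, -8, 40] -> [-12, -23, 22] -> [12, 23, -22] -> [-22] -> 0
  [33, -26, -39, -35, -31, -23, -18] -> [33, -26, -39] -> [-33, 26, 39] -> [-33] -> 1
  [-33, -2, 29, -27, -13, -43, -26, -28, 31] -> [-33, -2, 29] -> [33, 2, -29] -> [-29] -> 1
  [10, -45, 16, -24, 37, -49, 32, 4] -> [10, -45, 16] -> [-10, 45, -16] -> [-10, -16] -> 0
  [31, -31, 47, -32] -> [31, -31, 47] -> [-31, 31, -47] -> [-31, -47] -> 2
  [17, 30, -13, 47, -49] -> [17, 30, -13] -> [-17, -30, 13] -> [-17, -30] -> 1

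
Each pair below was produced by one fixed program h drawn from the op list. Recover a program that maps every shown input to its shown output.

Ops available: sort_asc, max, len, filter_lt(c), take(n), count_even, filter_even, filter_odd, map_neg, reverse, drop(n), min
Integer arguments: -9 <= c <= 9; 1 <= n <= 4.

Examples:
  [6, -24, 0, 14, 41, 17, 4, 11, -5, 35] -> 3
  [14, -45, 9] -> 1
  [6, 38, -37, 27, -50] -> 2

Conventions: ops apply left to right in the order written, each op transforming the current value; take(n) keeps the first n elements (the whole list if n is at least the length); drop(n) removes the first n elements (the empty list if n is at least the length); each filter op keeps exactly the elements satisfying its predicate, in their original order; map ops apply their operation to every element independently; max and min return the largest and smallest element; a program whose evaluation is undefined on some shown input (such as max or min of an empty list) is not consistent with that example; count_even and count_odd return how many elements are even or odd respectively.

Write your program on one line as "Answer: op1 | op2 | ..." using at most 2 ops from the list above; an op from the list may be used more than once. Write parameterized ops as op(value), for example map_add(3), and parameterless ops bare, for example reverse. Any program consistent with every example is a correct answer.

take(3) | count_even

Check, running the answer program on each example:
  [6, -24, 0, 14, 41, 17, 4, 11, -5, 35] -> [6, -24, 0] -> 3
  [14, -45, 9] -> [14, -45, 9] -> 1
  [6, 38, -37, 27, -50] -> [6, 38, -37] -> 2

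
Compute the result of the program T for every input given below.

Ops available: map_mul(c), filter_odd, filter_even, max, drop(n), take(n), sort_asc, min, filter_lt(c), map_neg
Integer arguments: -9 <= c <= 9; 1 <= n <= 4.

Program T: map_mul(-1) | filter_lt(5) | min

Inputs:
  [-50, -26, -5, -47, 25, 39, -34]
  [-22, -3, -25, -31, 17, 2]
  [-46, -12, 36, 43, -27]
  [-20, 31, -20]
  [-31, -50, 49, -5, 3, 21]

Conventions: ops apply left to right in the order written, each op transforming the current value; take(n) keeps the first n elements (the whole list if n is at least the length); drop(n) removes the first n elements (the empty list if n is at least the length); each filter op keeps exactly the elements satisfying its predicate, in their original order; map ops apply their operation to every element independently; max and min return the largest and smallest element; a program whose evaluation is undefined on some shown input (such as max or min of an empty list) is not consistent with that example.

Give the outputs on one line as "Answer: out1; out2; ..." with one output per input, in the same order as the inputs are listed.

-39; -17; -43; -31; -49

Execution, op by op:
  [-50, -26, -5, -47, 25, 39, -34] -> [50, 26, 5, 47, -25, -39, 34] -> [-25, -39] -> -39
  [-22, -3, -25, -31, 17, 2] -> [22, 3, 25, 31, -17, -2] -> [3, -17, -2] -> -17
  [-46, -12, 36, 43, -27] -> [46, 12, -36, -43, 27] -> [-36, -43] -> -43
  [-20, 31, -20] -> [20, -31, 20] -> [-31] -> -31
  [-31, -50, 49, -5, 3, 21] -> [31, 50, -49, 5, -3, -21] -> [-49, -3, -21] -> -49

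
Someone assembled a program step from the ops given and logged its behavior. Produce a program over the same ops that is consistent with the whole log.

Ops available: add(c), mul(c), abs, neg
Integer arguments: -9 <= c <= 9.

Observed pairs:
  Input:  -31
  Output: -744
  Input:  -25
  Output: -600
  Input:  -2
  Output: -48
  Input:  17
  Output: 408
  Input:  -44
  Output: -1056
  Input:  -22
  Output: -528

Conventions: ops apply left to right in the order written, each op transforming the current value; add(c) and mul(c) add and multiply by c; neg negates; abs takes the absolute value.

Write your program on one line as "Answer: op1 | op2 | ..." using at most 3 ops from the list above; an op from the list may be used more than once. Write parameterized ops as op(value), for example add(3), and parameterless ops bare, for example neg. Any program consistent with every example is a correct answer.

neg | mul(6) | mul(-4)

Check, running the answer program on each example:
  -31 -> 31 -> 186 -> -744
  -25 -> 25 -> 150 -> -600
  -2 -> 2 -> 12 -> -48
  17 -> -17 -> -102 -> 408
  -44 -> 44 -> 264 -> -1056
  -22 -> 22 -> 132 -> -528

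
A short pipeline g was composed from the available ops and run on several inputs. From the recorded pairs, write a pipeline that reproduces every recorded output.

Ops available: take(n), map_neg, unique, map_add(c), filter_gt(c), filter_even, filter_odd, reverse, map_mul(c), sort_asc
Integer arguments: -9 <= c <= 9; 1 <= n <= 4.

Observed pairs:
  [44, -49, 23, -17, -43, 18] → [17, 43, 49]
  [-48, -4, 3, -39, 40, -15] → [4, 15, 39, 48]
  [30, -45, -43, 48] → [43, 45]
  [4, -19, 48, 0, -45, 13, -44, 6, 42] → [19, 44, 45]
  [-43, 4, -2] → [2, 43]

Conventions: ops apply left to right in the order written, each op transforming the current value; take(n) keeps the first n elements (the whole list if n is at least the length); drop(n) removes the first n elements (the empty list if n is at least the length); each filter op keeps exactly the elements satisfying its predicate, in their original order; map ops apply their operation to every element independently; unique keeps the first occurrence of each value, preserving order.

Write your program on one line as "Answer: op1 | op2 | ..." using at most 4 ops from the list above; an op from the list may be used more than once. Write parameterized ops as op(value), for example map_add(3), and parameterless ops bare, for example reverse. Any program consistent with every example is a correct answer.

map_neg | sort_asc | filter_gt(1)

Check, running the answer program on each example:
  [44, -49, 23, -17, -43, 18] -> [-44, 49, -23, 17, 43, -18] -> [-44, -23, -18, 17, 43, 49] -> [17, 43, 49]
  [-48, -4, 3, -39, 40, -15] -> [48, 4, -3, 39, -40, 15] -> [-40, -3, 4, 15, 39, 48] -> [4, 15, 39, 48]
  [30, -45, -43, 48] -> [-30, 45, 43, -48] -> [-48, -30, 43, 45] -> [43, 45]
  [4, -19, 48, 0, -45, 13, -44, 6, 42] -> [-4, 19, -48, 0, 45, -13, 44, -6, -42] -> [-48, -42, -13, -6, -4, 0, 19, 44, 45] -> [19, 44, 45]
  [-43, 4, -2] -> [43, -4, 2] -> [-4, 2, 43] -> [2, 43]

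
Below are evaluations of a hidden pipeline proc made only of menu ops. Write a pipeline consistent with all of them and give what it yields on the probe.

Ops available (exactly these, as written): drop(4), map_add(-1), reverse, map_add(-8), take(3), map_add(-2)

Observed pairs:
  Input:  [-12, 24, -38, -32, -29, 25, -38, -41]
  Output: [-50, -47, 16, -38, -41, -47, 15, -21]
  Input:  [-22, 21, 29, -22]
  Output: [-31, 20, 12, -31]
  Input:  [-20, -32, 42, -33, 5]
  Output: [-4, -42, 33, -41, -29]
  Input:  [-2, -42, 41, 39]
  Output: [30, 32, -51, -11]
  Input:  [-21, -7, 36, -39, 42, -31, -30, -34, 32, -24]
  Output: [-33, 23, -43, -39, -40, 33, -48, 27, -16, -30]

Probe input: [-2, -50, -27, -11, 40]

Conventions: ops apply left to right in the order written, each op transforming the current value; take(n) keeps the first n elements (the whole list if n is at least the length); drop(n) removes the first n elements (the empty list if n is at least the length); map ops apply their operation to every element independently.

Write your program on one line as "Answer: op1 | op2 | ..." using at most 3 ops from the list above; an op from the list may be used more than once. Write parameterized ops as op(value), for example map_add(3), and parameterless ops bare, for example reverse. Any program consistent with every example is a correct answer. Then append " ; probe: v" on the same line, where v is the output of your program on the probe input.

reverse | map_add(-1) | map_add(-8) ; probe: [31, -20, -36, -59, -11]

Check, running the answer program on each example:
  [-12, 24, -38, -32, -29, 25, -38, -41] -> [-41, -38, 25, -29, -32, -38, 24, -12] -> [-42, -39, 24, -30, -33, -39, 23, -13] -> [-50, -47, 16, -38, -41, -47, 15, -21]
  [-22, 21, 29, -22] -> [-22, 29, 21, -22] -> [-23, 28, 20, -23] -> [-31, 20, 12, -31]
  [-20, -32, 42, -33, 5] -> [5, -33, 42, -32, -20] -> [4, -34, 41, -33, -21] -> [-4, -42, 33, -41, -29]
  [-2, -42, 41, 39] -> [39, 41, -42, -2] -> [38, 40, -43, -3] -> [30, 32, -51, -11]
  [-21, -7, 36, -39, 42, -31, -30, -34, 32, -24] -> [-24, 32, -34, -30, -31, 42, -39, 36, -7, -21] -> [-25, 31, -35, -31, -32, 41, -40, 35, -8, -22] -> [-33, 23, -43, -39, -40, 33, -48, 27, -16, -30]
  probe: [-2, -50, -27, -11, 40] -> [40, -11, -27, -50, -2] -> [39, -12, -28, -51, -3] -> [31, -20, -36, -59, -11]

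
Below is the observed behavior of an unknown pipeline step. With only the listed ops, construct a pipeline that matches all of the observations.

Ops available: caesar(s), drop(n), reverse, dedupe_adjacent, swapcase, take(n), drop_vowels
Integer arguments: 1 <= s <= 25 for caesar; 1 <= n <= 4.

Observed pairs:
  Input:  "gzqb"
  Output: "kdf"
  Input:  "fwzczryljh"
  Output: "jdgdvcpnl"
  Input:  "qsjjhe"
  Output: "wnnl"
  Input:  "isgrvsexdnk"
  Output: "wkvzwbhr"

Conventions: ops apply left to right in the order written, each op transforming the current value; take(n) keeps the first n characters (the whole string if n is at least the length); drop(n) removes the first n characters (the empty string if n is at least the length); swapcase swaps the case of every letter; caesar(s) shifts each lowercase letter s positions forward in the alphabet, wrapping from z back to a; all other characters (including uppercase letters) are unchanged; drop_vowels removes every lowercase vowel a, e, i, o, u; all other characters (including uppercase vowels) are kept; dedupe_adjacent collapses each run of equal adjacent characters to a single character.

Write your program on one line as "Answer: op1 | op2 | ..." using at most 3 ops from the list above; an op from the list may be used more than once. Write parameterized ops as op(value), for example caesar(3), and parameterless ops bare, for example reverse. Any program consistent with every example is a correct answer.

drop_vowels | caesar(4) | drop_vowels

Check, running the answer program on each example:
  "gzqb" -> "gzqb" -> "kduf" -> "kdf"
  "fwzczryljh" -> "fwzczryljh" -> "jadgdvcpnl" -> "jdgdvcpnl"
  "qsjjhe" -> "qsjjh" -> "uwnnl" -> "wnnl"
  "isgrvsexdnk" -> "sgrvsxdnk" -> "wkvzwbhro" -> "wkvzwbhr"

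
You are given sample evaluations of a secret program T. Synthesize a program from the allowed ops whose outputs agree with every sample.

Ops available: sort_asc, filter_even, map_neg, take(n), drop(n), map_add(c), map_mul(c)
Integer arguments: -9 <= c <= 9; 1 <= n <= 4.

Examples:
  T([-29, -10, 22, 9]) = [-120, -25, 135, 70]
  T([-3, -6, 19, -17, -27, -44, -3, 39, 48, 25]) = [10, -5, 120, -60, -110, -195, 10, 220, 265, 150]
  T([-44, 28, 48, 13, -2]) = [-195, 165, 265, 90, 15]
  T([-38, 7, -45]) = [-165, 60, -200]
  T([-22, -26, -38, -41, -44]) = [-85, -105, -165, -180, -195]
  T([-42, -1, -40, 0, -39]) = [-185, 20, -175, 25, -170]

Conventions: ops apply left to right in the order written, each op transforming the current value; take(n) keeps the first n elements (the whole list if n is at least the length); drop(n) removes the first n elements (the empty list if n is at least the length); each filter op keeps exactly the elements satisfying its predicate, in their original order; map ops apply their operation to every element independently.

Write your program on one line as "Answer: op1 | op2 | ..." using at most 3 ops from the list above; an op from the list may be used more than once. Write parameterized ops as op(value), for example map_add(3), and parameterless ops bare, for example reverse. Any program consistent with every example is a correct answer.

map_neg | map_add(-5) | map_mul(-5)

Check, running the answer program on each example:
  [-29, -10, 22, 9] -> [29, 10, -22, -9] -> [24, 5, -27, -14] -> [-120, -25, 135, 70]
  [-3, -6, 19, -17, -27, -44, -3, 39, 48, 25] -> [3, 6, -19, 17, 27, 44, 3, -39, -48, -25] -> [-2, 1, -24, 12, 22, 39, -2, -44, -53, -30] -> [10, -5, 120, -60, -110, -195, 10, 220, 265, 150]
  [-44, 28, 48, 13, -2] -> [44, -28, -48, -13, 2] -> [39, -33, -53, -18, -3] -> [-195, 165, 265, 90, 15]
  [-38, 7, -45] -> [38, -7, 45] -> [33, -12, 40] -> [-165, 60, -200]
  [-22, -26, -38, -41, -44] -> [22, 26, 38, 41, 44] -> [17, 21, 33, 36, 39] -> [-85, -105, -165, -180, -195]
  [-42, -1, -40, 0, -39] -> [42, 1, 40, 0, 39] -> [37, -4, 35, -5, 34] -> [-185, 20, -175, 25, -170]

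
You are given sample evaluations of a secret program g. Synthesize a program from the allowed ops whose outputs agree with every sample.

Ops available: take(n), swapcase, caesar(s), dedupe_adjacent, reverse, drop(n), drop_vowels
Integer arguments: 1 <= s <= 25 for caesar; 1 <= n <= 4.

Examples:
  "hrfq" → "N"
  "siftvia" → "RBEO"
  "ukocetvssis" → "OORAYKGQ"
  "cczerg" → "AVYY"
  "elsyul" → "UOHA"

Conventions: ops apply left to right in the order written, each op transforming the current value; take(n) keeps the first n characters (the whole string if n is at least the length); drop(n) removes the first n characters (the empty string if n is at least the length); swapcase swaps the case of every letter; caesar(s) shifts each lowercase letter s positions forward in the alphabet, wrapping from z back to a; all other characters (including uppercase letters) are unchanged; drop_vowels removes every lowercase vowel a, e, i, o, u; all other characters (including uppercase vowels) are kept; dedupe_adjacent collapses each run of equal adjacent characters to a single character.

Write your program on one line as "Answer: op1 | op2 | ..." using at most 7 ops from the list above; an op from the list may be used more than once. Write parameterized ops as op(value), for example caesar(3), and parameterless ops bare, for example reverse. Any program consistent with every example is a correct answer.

caesar(7) | drop_vowels | caesar(15) | reverse | drop(2) | swapcase

Check, running the answer program on each example:
  "hrfq" -> "oymx" -> "ymx" -> "nbm" -> "mbn" -> "n" -> "N"
  "siftvia" -> "zpmacph" -> "zpmcph" -> "oebrew" -> "werbeo" -> "rbeo" -> "RBEO"
  "ukocetvssis" -> "brvjlaczzpz" -> "brvjlczzpz" -> "qgkyarooeo" -> "oeooraykgq" -> "ooraykgq" -> "OORAYKGQ"
  "cczerg" -> "jjglyn" -> "jjglyn" -> "yyvanc" -> "cnavyy" -> "avyy" -> "AVYY"
  "elsyul" -> "lszfbs" -> "lszfbs" -> "ahouqh" -> "hquoha" -> "uoha" -> "UOHA"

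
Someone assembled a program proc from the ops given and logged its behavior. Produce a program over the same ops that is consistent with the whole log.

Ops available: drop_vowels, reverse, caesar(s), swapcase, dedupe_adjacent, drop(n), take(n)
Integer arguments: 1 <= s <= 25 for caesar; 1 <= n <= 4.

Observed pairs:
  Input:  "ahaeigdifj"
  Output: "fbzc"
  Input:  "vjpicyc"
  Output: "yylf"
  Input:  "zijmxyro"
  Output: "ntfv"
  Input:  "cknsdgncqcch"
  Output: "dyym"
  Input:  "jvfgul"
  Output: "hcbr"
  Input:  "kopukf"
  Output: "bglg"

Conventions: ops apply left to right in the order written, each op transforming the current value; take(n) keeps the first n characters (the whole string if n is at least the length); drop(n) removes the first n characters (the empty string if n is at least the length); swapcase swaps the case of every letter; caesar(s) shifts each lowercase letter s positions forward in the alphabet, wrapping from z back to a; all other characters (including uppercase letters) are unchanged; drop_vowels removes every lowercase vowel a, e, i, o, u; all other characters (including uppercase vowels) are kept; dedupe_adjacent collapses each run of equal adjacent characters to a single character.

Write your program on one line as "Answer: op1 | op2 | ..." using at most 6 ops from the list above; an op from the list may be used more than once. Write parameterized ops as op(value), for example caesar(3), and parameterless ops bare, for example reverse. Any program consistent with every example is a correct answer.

drop_vowels | caesar(25) | reverse | caesar(23) | drop_vowels | take(4)

Check, running the answer program on each example:
  "ahaeigdifj" -> "hgdfj" -> "gfcei" -> "iecfg" -> "fbzcd" -> "fbzcd" -> "fbzc"
  "vjpicyc" -> "vjpcyc" -> "uiobxb" -> "bxboiu" -> "yuylfr" -> "yylfr" -> "yylf"
  "zijmxyro" -> "zjmxyr" -> "yilwxq" -> "qxwliy" -> "nutifv" -> "ntfv" -> "ntfv"
  "cknsdgncqcch" -> "cknsdgncqcch" -> "bjmrcfmbpbbg" -> "gbbpbmfcrmjb" -> "dyymyjczojgy" -> "dyymyjczjgy" -> "dyym"
  "jvfgul" -> "jvfgl" -> "iuefk" -> "kfeui" -> "hcbrf" -> "hcbrf" -> "hcbr"
  "kopukf" -> "kpkf" -> "joje" -> "ejoj" -> "bglg" -> "bglg" -> "bglg"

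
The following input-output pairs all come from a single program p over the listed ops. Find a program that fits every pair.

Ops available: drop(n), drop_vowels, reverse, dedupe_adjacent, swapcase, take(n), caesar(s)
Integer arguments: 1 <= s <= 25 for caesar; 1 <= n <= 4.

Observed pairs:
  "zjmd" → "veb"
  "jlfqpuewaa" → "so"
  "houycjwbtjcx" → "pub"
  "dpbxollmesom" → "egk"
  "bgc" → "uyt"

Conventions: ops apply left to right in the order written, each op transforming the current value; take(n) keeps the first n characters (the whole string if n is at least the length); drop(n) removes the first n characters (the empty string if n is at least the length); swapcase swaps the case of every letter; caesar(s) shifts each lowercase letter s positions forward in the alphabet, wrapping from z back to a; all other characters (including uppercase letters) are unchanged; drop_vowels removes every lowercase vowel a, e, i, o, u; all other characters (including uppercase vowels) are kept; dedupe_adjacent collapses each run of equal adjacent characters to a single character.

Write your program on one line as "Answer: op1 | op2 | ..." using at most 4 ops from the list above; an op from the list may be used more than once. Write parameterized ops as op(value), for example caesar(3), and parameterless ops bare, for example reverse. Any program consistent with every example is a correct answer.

reverse | take(3) | caesar(18) | dedupe_adjacent

Check, running the answer program on each example:
  "zjmd" -> "dmjz" -> "dmj" -> "veb" -> "veb"
  "jlfqpuewaa" -> "aaweupqflj" -> "aaw" -> "sso" -> "so"
  "houycjwbtjcx" -> "xcjtbwjcyuoh" -> "xcj" -> "pub" -> "pub"
  "dpbxollmesom" -> "mosemlloxbpd" -> "mos" -> "egk" -> "egk"
  "bgc" -> "cgb" -> "cgb" -> "uyt" -> "uyt"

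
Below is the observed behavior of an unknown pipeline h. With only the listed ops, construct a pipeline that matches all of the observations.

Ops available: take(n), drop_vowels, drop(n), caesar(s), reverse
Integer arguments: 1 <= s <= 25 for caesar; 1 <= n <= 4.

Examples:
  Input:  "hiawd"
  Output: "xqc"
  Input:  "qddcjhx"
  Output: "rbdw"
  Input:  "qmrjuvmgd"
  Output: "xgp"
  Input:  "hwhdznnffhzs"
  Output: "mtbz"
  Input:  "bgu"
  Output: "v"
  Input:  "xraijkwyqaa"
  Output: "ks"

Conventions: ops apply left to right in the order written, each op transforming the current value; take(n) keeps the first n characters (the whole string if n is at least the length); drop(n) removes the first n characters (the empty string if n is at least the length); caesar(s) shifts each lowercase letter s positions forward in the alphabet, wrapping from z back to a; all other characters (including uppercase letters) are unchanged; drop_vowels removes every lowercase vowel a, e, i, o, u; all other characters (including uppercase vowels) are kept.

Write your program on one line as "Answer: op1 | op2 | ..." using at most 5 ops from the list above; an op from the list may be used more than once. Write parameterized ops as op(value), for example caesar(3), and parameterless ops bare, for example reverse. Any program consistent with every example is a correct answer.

reverse | take(4) | caesar(20) | drop_vowels

Check, running the answer program on each example:
  "hiawd" -> "dwaih" -> "dwai" -> "xquc" -> "xqc"
  "qddcjhx" -> "xhjcddq" -> "xhjc" -> "rbdw" -> "rbdw"
  "qmrjuvmgd" -> "dgmvujrmq" -> "dgmv" -> "xagp" -> "xgp"
  "hwhdznnffhzs" -> "szhffnnzdhwh" -> "szhf" -> "mtbz" -> "mtbz"
  "bgu" -> "ugb" -> "ugb" -> "oav" -> "v"
  "xraijkwyqaa" -> "aaqywkjiarx" -> "aaqy" -> "uuks" -> "ks"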